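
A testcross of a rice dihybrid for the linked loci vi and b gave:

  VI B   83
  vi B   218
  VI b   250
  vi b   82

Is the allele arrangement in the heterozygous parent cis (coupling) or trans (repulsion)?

The two most frequent classes are VI b (250) and vi B (218); these are the parental (non-recombinant) types.
So the F1 carried VI b on one chromosome and vi B on the other — the recessive alleles are on opposite chromosomes (trans / repulsion).

trans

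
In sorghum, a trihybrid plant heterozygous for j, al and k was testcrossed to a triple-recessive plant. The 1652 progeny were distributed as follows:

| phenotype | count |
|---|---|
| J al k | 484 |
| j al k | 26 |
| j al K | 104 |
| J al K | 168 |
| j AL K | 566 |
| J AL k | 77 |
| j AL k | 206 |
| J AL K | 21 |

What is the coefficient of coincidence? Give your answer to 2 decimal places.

The two most frequent reciprocal classes, j AL K and J al k, are the parental types, so the F1 was j AL K / J al k.
The two rarest classes, J AL K and j al k, are the double crossovers. Comparing them with the parentals, only the j allele has switched, so j is the middle locus and the order is al – j – k.
al–j: (181 + 47)/1652 = 0.1380; j–k: (374 + 47)/1652 = 0.2548.
Expected DCO frequency = 0.1380 × 0.2548 ≈ 0.03516; observed = 47/1652 ≈ 0.02845.
Coefficient of coincidence = 0.02845/0.03516 ≈ 0.81.

0.81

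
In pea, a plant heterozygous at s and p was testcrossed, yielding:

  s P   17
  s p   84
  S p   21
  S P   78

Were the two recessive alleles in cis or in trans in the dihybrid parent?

The two most frequent classes are S P (78) and s p (84); these are the parental (non-recombinant) types.
So the F1 carried S P on one chromosome and s p on the other — the recessive alleles are on the same chromosome (cis / coupling).

cis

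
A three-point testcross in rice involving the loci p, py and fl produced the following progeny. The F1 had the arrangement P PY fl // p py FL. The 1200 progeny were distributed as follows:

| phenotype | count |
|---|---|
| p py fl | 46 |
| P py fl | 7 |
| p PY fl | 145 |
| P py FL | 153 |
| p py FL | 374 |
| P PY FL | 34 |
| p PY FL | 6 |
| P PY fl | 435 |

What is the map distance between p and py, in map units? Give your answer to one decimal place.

The two rarest classes, P py fl and p PY FL, are the double crossovers. Comparing them with the parentals, only the py allele has switched, so py is the middle locus and the order is fl – py – p.
Crossovers in the py–p interval produce the single-crossover classes p PY fl and P py FL (145 + 153 = 298) plus the double crossovers (13).
RF(py–p) = (298 + 13) / 1200 = 311/1200 = 0.2592 → 25.9 map units.

25.9 map units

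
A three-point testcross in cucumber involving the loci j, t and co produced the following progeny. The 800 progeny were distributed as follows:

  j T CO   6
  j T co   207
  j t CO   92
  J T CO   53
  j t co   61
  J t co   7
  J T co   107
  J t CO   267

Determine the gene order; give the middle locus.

co

The two most frequent reciprocal classes, J t CO and j T co, are the parental types, so the F1 was J t CO / j T co.
The two rarest classes, J t co and j T CO, are the double crossovers. Comparing them with the parentals, only the co allele has switched, so co is the middle locus and the order is t – co – j.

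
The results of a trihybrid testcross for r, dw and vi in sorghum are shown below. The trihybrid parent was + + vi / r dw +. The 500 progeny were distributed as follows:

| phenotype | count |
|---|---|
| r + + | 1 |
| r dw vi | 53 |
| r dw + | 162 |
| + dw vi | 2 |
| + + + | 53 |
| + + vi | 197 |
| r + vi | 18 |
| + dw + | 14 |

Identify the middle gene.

The two rarest classes, + dw vi and r + +, are the double crossovers. Comparing them with the parentals, only the dw allele has switched, so dw is the middle locus and the order is vi – dw – r.

dw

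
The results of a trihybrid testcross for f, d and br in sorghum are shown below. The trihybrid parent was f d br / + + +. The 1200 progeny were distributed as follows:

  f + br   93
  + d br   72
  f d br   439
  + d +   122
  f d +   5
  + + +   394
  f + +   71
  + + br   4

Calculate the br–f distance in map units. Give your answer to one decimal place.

12.7 map units

The two rarest classes, f d + and + + br, are the double crossovers. Comparing them with the parentals, only the br allele has switched, so br is the middle locus and the order is f – br – d.
Crossovers in the f–br interval produce the single-crossover classes + d br and f + + (72 + 71 = 143) plus the double crossovers (9).
RF(f–br) = (143 + 9) / 1200 = 152/1200 = 0.1267 → 12.7 map units.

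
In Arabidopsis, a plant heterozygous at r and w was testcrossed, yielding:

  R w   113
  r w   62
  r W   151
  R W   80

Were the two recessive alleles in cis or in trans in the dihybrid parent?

The two most frequent classes are R w (113) and r W (151); these are the parental (non-recombinant) types.
So the F1 carried R w on one chromosome and r W on the other — the recessive alleles are on opposite chromosomes (trans / repulsion).

trans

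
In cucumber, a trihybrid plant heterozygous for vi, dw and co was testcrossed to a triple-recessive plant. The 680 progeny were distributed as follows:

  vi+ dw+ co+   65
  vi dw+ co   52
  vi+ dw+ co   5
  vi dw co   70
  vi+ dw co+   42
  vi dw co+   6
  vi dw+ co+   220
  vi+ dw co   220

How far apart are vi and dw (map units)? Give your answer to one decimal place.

The two most frequent reciprocal classes, vi dw+ co+ and vi+ dw co, are the parental types, so the F1 was vi dw+ co+ / vi+ dw co.
The two rarest classes, vi dw co+ and vi+ dw+ co, are the double crossovers. Comparing them with the parentals, only the dw allele has switched, so dw is the middle locus and the order is vi – dw – co.
Crossovers in the vi–dw interval produce the single-crossover classes vi+ dw+ co+ and vi dw co (65 + 70 = 135) plus the double crossovers (11).
RF(vi–dw) = (135 + 11) / 680 = 146/680 = 0.2147 → 21.5 map units.

21.5 map units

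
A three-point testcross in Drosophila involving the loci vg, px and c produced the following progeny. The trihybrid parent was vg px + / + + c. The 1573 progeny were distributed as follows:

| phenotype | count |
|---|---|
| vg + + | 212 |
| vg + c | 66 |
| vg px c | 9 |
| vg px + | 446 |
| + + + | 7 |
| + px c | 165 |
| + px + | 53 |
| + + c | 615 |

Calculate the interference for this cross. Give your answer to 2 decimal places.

0.53

The two rarest classes, vg px c and + + +, are the double crossovers. Comparing them with the parentals, only the c allele has switched, so c is the middle locus and the order is vg – c – px.
vg–c: (119 + 16)/1573 = 0.0858; c–px: (377 + 16)/1573 = 0.2498.
Expected DCO frequency = 0.0858 × 0.2498 ≈ 0.02143; observed = 16/1573 ≈ 0.01017.
Coefficient of coincidence = 0.01017/0.02143 ≈ 0.47; interference = 1 − 0.47 = 0.53.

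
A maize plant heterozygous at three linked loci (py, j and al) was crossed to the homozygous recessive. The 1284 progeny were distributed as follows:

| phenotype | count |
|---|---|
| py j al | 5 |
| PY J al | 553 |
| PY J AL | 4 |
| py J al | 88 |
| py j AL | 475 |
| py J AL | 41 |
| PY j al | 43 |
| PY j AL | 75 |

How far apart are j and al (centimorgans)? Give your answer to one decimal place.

7.2 centimorgans

The two most frequent reciprocal classes, py j AL and PY J al, are the parental types, so the F1 was py j AL / PY J al.
The two rarest classes, py j al and PY J AL, are the double crossovers. Comparing them with the parentals, only the al allele has switched, so al is the middle locus and the order is j – al – py.
Crossovers in the j–al interval produce the single-crossover classes py J AL and PY j al (41 + 43 = 84) plus the double crossovers (9).
RF(j–al) = (84 + 9) / 1284 = 93/1284 = 0.0724 → 7.2 centimorgans.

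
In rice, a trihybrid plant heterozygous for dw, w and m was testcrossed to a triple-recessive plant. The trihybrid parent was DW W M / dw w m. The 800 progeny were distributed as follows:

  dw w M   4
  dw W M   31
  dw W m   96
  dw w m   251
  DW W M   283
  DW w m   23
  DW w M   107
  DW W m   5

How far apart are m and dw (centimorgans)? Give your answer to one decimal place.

The two rarest classes, DW W m and dw w M, are the double crossovers. Comparing them with the parentals, only the m allele has switched, so m is the middle locus and the order is w – m – dw.
Crossovers in the m–dw interval produce the single-crossover classes dw W M and DW w m (31 + 23 = 54) plus the double crossovers (9).
RF(m–dw) = (54 + 9) / 800 = 63/800 = 0.0788 → 7.9 centimorgans.

7.9 centimorgans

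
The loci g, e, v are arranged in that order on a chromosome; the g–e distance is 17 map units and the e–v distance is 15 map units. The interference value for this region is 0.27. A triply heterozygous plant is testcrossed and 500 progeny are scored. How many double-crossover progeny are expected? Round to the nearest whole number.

9

Map distances give recombination frequencies of 0.170 and 0.150 for the two intervals.
With interference 0.27 (so coincidence = 0.73), expected double-crossover frequency = 0.170 × 0.150 × 0.73 = 0.01861.
Expected number = 0.01861 × 500 = 9.31 ≈ 9.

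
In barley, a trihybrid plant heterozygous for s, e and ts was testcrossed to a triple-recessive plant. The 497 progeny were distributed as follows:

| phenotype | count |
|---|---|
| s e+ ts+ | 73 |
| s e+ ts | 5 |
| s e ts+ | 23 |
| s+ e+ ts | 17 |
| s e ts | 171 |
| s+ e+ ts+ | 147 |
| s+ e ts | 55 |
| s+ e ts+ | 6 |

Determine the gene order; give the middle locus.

e

The two most frequent reciprocal classes, s+ e+ ts+ and s e ts, are the parental types, so the F1 was s+ e+ ts+ / s e ts.
The two rarest classes, s+ e ts+ and s e+ ts, are the double crossovers. Comparing them with the parentals, only the e allele has switched, so e is the middle locus and the order is ts – e – s.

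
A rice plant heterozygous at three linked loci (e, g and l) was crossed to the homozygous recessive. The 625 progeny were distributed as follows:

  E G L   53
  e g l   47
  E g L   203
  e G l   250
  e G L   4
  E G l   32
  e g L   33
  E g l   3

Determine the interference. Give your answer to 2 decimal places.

0.43

The two most frequent reciprocal classes, e G l and E g L, are the parental types, so the F1 was e G l / E g L.
The two rarest classes, e G L and E g l, are the double crossovers. Comparing them with the parentals, only the l allele has switched, so l is the middle locus and the order is g – l – e.
g–l: (100 + 7)/625 = 0.1712; l–e: (65 + 7)/625 = 0.1152.
Expected DCO frequency = 0.1712 × 0.1152 ≈ 0.01972; observed = 7/625 ≈ 0.01120.
Coefficient of coincidence = 0.01120/0.01972 ≈ 0.57; interference = 1 − 0.57 = 0.43.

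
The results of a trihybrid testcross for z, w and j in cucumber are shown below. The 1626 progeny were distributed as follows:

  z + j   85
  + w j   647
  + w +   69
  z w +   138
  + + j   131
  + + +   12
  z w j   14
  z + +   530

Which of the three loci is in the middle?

z

The two most frequent reciprocal classes, z + + and + w j, are the parental types, so the F1 was z + + / + w j.
The two rarest classes, + + + and z w j, are the double crossovers. Comparing them with the parentals, only the z allele has switched, so z is the middle locus and the order is w – z – j.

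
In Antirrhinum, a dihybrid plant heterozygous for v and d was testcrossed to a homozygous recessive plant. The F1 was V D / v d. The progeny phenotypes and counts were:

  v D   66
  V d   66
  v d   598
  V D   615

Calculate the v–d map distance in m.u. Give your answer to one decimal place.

9.8 m.u.

The recombinant classes are V d and v D: 66 + 66 = 132.
Recombination frequency = 132/1345 = 0.0981 ≈ 9.8%, i.e. 9.8 m.u.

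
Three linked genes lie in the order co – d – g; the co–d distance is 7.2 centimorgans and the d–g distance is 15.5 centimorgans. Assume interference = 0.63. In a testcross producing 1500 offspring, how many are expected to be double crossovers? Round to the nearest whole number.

Map distances give recombination frequencies of 0.072 and 0.155 for the two intervals.
With interference 0.63 (so coincidence = 0.37), expected double-crossover frequency = 0.072 × 0.155 × 0.37 = 0.00413.
Expected number = 0.00413 × 1500 = 6.19 ≈ 6.

6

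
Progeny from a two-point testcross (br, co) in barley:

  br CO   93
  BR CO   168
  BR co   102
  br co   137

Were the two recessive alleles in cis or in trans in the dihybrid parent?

cis

The two most frequent classes are BR CO (168) and br co (137); these are the parental (non-recombinant) types.
So the F1 carried BR CO on one chromosome and br co on the other — the recessive alleles are on the same chromosome (cis / coupling).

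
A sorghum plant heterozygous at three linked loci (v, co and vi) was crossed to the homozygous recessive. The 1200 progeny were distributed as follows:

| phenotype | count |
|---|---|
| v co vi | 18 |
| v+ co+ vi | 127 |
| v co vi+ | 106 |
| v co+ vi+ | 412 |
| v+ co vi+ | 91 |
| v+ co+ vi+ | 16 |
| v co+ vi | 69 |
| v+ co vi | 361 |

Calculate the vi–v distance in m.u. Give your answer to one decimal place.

The two most frequent reciprocal classes, v+ co vi and v co+ vi+, are the parental types, so the F1 was v+ co vi / v co+ vi+.
The two rarest classes, v co vi and v+ co+ vi+, are the double crossovers. Comparing them with the parentals, only the v allele has switched, so v is the middle locus and the order is vi – v – co.
Crossovers in the vi–v interval produce the single-crossover classes v+ co vi+ and v co+ vi (91 + 69 = 160) plus the double crossovers (34).
RF(vi–v) = (160 + 34) / 1200 = 194/1200 = 0.1617 → 16.2 m.u.

16.2 m.u.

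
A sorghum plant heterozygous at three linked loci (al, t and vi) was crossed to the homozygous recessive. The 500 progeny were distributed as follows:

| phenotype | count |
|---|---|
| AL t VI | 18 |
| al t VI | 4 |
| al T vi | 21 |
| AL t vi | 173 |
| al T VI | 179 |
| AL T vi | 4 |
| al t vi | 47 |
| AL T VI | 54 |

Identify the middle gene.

The two most frequent reciprocal classes, AL t vi and al T VI, are the parental types, so the F1 was AL t vi / al T VI.
The two rarest classes, AL T vi and al t VI, are the double crossovers. Comparing them with the parentals, only the t allele has switched, so t is the middle locus and the order is vi – t – al.

t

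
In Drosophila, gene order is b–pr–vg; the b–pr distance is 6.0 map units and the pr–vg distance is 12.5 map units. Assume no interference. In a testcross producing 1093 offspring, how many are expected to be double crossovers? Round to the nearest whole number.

8

Map distances give recombination frequencies of 0.060 and 0.125 for the two intervals.
With no interference, expected double-crossover frequency = 0.060 × 0.125 = 0.00750.
Expected number = 0.00750 × 1093 = 8.20 ≈ 8.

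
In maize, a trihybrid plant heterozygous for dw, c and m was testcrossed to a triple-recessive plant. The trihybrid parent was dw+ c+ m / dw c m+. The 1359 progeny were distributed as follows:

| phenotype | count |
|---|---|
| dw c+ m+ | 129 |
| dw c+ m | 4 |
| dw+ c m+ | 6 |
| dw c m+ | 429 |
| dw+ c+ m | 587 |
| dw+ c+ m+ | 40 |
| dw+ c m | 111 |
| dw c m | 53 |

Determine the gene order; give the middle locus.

The two rarest classes, dw c+ m and dw+ c m+, are the double crossovers. Comparing them with the parentals, only the dw allele has switched, so dw is the middle locus and the order is m – dw – c.

dw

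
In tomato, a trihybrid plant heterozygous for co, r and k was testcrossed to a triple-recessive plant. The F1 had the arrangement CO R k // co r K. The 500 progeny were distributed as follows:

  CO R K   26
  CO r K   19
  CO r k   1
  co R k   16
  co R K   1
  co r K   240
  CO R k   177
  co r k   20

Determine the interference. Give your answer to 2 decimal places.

0.44

The two rarest classes, CO r k and co R K, are the double crossovers. Comparing them with the parentals, only the r allele has switched, so r is the middle locus and the order is co – r – k.
co–r: (35 + 2)/500 = 0.0740; r–k: (46 + 2)/500 = 0.0960.
Expected DCO frequency = 0.0740 × 0.0960 ≈ 0.00710; observed = 2/500 ≈ 0.00400.
Coefficient of coincidence = 0.00400/0.00710 ≈ 0.56; interference = 1 − 0.56 = 0.44.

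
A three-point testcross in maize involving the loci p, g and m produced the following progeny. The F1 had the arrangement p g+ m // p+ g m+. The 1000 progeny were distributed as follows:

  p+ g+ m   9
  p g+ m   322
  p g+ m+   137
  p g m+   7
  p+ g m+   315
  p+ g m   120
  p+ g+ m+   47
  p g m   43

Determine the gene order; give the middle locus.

The two rarest classes, p+ g+ m and p g m+, are the double crossovers. Comparing them with the parentals, only the p allele has switched, so p is the middle locus and the order is m – p – g.

p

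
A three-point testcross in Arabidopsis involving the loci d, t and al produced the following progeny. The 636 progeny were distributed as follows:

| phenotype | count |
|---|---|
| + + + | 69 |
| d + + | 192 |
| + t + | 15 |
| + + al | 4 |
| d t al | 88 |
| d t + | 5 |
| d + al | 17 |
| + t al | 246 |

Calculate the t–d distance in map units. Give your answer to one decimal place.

The two most frequent reciprocal classes, d + + and + t al, are the parental types, so the F1 was d + + / + t al.
The two rarest classes, d t + and + + al, are the double crossovers. Comparing them with the parentals, only the t allele has switched, so t is the middle locus and the order is d – t – al.
Crossovers in the d–t interval produce the single-crossover classes + + + and d t al (69 + 88 = 157) plus the double crossovers (9).
RF(d–t) = (157 + 9) / 636 = 166/636 = 0.2610 → 26.1 map units.

26.1 map units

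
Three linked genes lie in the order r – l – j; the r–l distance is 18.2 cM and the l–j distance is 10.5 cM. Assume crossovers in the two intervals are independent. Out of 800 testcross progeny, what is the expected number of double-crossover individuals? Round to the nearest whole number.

15

Map distances give recombination frequencies of 0.182 and 0.105 for the two intervals.
With no interference, expected double-crossover frequency = 0.182 × 0.105 = 0.01911.
Expected number = 0.01911 × 800 = 15.29 ≈ 15.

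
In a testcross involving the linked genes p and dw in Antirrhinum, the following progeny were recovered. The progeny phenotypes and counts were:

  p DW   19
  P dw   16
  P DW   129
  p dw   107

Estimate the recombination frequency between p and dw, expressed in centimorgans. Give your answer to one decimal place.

12.9 centimorgans

The two most frequent classes, P DW (129) and p dw (107), are the parental types, so the F1 was P DW / p dw.
The recombinant classes are P dw and p DW: 16 + 19 = 35.
Recombination frequency = 35/271 = 0.1292 ≈ 12.9%, i.e. 12.9 centimorgans.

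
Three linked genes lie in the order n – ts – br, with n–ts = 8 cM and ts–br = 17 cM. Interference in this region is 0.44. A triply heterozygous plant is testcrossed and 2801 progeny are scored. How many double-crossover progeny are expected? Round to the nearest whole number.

21

Map distances give recombination frequencies of 0.080 and 0.170 for the two intervals.
With interference 0.44 (so coincidence = 0.56), expected double-crossover frequency = 0.080 × 0.170 × 0.56 = 0.00762.
Expected number = 0.00762 × 2801 = 21.33 ≈ 21.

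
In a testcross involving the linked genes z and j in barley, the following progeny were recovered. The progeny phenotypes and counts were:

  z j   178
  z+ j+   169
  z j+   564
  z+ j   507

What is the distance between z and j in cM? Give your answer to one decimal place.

The two most frequent classes, z+ j (507) and z j+ (564), are the parental types, so the F1 was z+ j / z j+.
The recombinant classes are z+ j+ and z j: 169 + 178 = 347.
Recombination frequency = 347/1418 = 0.2447 ≈ 24.5%, i.e. 24.5 cM.

24.5 cM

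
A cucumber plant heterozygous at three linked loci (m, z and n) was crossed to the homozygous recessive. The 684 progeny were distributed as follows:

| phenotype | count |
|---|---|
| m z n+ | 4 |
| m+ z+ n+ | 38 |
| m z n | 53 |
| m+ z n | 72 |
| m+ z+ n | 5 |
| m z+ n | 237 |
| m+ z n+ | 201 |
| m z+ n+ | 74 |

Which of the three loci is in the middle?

m

The two most frequent reciprocal classes, m+ z n+ and m z+ n, are the parental types, so the F1 was m+ z n+ / m z+ n.
The two rarest classes, m z n+ and m+ z+ n, are the double crossovers. Comparing them with the parentals, only the m allele has switched, so m is the middle locus and the order is n – m – z.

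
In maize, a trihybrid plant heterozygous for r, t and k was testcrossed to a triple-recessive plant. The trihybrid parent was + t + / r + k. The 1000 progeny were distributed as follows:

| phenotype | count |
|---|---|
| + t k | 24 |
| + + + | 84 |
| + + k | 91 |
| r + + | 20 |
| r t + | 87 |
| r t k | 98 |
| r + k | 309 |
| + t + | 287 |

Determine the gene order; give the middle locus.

The two rarest classes, + t k and r + +, are the double crossovers. Comparing them with the parentals, only the k allele has switched, so k is the middle locus and the order is r – k – t.

k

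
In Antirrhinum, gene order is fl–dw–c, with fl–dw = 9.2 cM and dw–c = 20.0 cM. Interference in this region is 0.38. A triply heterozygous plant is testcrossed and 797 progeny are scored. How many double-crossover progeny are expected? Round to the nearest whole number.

9

Map distances give recombination frequencies of 0.092 and 0.200 for the two intervals.
With interference 0.38 (so coincidence = 0.62), expected double-crossover frequency = 0.092 × 0.200 × 0.62 = 0.01141.
Expected number = 0.01141 × 797 = 9.09 ≈ 9.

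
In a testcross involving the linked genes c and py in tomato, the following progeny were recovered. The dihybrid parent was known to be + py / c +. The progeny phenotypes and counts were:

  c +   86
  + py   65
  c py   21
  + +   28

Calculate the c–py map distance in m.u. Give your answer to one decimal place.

The recombinant classes are + + and c py: 28 + 21 = 49.
Recombination frequency = 49/200 = 0.2450 ≈ 24.5%, i.e. 24.5 m.u.

24.5 m.u.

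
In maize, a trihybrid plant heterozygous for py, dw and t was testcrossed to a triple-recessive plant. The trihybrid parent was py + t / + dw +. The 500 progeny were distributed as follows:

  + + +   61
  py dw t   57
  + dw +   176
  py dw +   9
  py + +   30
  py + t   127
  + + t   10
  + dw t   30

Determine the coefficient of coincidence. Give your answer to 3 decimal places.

The two rarest classes, + + t and py dw +, are the double crossovers. Comparing them with the parentals, only the py allele has switched, so py is the middle locus and the order is t – py – dw.
t–py: (60 + 19)/500 = 0.1580; py–dw: (118 + 19)/500 = 0.2740.
Expected DCO frequency = 0.1580 × 0.2740 ≈ 0.04329; observed = 19/500 ≈ 0.03800.
Coefficient of coincidence = 0.03800/0.04329 ≈ 0.878.

0.878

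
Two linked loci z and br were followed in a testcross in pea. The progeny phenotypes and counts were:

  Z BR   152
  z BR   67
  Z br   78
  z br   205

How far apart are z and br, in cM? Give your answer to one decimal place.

The two most frequent classes, Z BR (152) and z br (205), are the parental types, so the F1 was Z BR / z br.
The recombinant classes are Z br and z BR: 78 + 67 = 145.
Recombination frequency = 145/502 = 0.2888 ≈ 28.9%, i.e. 28.9 cM.

28.9 cM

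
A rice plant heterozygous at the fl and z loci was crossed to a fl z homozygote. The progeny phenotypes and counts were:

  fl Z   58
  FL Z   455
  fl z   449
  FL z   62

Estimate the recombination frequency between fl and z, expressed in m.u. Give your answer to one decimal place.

11.7 m.u.

The two most frequent classes, FL Z (455) and fl z (449), are the parental types, so the F1 was FL Z / fl z.
The recombinant classes are FL z and fl Z: 62 + 58 = 120.
Recombination frequency = 120/1024 = 0.1172 ≈ 11.7%, i.e. 11.7 m.u.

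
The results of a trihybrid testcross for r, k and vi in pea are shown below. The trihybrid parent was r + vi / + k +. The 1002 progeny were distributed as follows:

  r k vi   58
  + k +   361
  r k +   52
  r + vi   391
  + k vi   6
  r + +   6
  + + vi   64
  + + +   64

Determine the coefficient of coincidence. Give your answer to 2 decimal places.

The two rarest classes, r + + and + k vi, are the double crossovers. Comparing them with the parentals, only the vi allele has switched, so vi is the middle locus and the order is k – vi – r.
k–vi: (122 + 12)/1002 = 0.1337; vi–r: (116 + 12)/1002 = 0.1277.
Expected DCO frequency = 0.1337 × 0.1277 ≈ 0.01707; observed = 12/1002 ≈ 0.01198.
Coefficient of coincidence = 0.01198/0.01707 ≈ 0.70.

0.70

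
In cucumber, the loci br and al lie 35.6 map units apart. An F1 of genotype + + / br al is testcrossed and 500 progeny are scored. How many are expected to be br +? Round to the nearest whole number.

89

A map distance of 35.6 map units corresponds to a recombination frequency of 0.356.
The F1 is + + / br al, so br + is a recombinant gamete class with expected frequency r/2 = 0.356/2 = 0.1780.
Expected number = 0.1780 × 500 = 89.00 ≈ 89.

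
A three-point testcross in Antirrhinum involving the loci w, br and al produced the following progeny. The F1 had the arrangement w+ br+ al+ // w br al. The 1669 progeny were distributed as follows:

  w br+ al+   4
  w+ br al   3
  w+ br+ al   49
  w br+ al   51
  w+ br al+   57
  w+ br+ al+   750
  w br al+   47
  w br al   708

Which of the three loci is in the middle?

w

The two rarest classes, w br+ al+ and w+ br al, are the double crossovers. Comparing them with the parentals, only the w allele has switched, so w is the middle locus and the order is br – w – al.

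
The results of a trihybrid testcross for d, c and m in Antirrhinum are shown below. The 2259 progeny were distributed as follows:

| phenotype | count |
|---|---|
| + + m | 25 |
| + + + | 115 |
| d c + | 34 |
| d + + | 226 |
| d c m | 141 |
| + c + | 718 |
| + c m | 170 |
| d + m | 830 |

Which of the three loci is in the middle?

The two most frequent reciprocal classes, d + m and + c +, are the parental types, so the F1 was d + m / + c +.
The two rarest classes, + + m and d c +, are the double crossovers. Comparing them with the parentals, only the d allele has switched, so d is the middle locus and the order is m – d – c.

d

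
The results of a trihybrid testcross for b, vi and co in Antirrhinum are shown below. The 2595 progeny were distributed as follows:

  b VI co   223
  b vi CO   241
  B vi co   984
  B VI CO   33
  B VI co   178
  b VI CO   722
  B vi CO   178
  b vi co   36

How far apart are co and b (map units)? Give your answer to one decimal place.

The two most frequent reciprocal classes, b VI CO and B vi co, are the parental types, so the F1 was b VI CO / B vi co.
The two rarest classes, B VI CO and b vi co, are the double crossovers. Comparing them with the parentals, only the b allele has switched, so b is the middle locus and the order is vi – b – co.
Crossovers in the b–co interval produce the single-crossover classes b VI co and B vi CO (223 + 178 = 401) plus the double crossovers (69).
RF(b–co) = (401 + 69) / 2595 = 470/2595 = 0.1811 → 18.1 map units.

18.1 map units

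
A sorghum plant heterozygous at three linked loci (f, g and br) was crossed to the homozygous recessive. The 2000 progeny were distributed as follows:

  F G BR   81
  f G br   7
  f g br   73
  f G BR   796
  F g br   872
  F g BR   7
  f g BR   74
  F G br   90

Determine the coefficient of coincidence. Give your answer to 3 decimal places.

The two most frequent reciprocal classes, F g br and f G BR, are the parental types, so the F1 was F g br / f G BR.
The two rarest classes, F g BR and f G br, are the double crossovers. Comparing them with the parentals, only the br allele has switched, so br is the middle locus and the order is f – br – g.
f–br: (154 + 14)/2000 = 0.0840; br–g: (164 + 14)/2000 = 0.0890.
Expected DCO frequency = 0.0840 × 0.0890 ≈ 0.00748; observed = 14/2000 ≈ 0.00700.
Coefficient of coincidence = 0.00700/0.00748 ≈ 0.936.

0.936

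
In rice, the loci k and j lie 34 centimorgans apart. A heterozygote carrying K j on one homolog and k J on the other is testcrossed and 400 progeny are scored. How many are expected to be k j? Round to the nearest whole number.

A map distance of 34 centimorgans corresponds to a recombination frequency of 0.340.
The F1 is K j / k J, so k j is a recombinant gamete class with expected frequency r/2 = 0.340/2 = 0.1700.
Expected number = 0.1700 × 400 = 68.00 ≈ 68.

68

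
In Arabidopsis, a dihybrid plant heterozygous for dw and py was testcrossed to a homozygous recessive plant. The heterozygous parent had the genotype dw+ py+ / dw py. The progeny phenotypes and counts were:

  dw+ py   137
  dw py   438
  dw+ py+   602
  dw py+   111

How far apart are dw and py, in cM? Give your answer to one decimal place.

The recombinant classes are dw+ py and dw py+: 137 + 111 = 248.
Recombination frequency = 248/1288 = 0.1925 ≈ 19.3%, i.e. 19.3 cM.

19.3 cM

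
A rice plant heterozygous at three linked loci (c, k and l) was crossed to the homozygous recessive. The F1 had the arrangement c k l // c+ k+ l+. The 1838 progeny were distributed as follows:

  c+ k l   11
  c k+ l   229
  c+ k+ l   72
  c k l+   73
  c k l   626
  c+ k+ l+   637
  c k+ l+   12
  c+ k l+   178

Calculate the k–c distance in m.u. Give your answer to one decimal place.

23.4 m.u.

The two rarest classes, c+ k l and c k+ l+, are the double crossovers. Comparing them with the parentals, only the c allele has switched, so c is the middle locus and the order is k – c – l.
Crossovers in the k–c interval produce the single-crossover classes c k+ l and c+ k l+ (229 + 178 = 407) plus the double crossovers (23).
RF(k–c) = (407 + 23) / 1838 = 430/1838 = 0.2339 → 23.4 m.u.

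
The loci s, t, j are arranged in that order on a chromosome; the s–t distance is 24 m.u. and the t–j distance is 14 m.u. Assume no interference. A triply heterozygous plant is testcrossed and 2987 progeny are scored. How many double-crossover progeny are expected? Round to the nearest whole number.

100

Map distances give recombination frequencies of 0.240 and 0.140 for the two intervals.
With no interference, expected double-crossover frequency = 0.240 × 0.140 = 0.03360.
Expected number = 0.03360 × 2987 = 100.36 ≈ 100.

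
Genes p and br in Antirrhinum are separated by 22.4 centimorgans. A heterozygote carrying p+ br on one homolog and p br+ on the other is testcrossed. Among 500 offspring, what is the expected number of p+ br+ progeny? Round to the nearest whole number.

A map distance of 22.4 centimorgans corresponds to a recombination frequency of 0.224.
The F1 is p+ br / p br+, so p+ br+ is a recombinant gamete class with expected frequency r/2 = 0.224/2 = 0.1120.
Expected number = 0.1120 × 500 = 56.00 ≈ 56.

56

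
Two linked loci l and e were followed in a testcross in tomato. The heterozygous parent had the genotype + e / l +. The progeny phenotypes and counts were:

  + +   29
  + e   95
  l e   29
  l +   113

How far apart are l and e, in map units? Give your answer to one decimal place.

The recombinant classes are + + and l e: 29 + 29 = 58.
Recombination frequency = 58/266 = 0.2180 ≈ 21.8%, i.e. 21.8 map units.

21.8 map units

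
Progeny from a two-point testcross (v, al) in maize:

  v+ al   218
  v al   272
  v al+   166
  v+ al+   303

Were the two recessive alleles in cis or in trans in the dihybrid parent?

The two most frequent classes are v+ al+ (303) and v al (272); these are the parental (non-recombinant) types.
So the F1 carried v+ al+ on one chromosome and v al on the other — the recessive alleles are on the same chromosome (cis / coupling).

cis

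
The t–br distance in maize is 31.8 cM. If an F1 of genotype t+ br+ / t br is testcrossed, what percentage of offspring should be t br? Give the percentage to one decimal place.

A map distance of 31.8 cM corresponds to a recombination frequency of 0.318.
The F1 is t+ br+ / t br, so t br is a parental gamete class with expected frequency (1 − r)/2 = 0.682/2 = 0.3410.
That is 0.3410 = 34.1% of the progeny.

34.1%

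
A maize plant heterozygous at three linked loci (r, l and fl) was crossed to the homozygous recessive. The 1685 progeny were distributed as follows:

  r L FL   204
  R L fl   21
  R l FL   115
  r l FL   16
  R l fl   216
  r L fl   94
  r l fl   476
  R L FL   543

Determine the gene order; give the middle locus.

fl

The two most frequent reciprocal classes, r l fl and R L FL, are the parental types, so the F1 was r l fl / R L FL.
The two rarest classes, r l FL and R L fl, are the double crossovers. Comparing them with the parentals, only the fl allele has switched, so fl is the middle locus and the order is r – fl – l.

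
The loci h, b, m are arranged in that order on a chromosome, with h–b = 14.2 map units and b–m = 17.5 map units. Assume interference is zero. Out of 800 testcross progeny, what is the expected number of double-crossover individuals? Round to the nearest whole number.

20

Map distances give recombination frequencies of 0.142 and 0.175 for the two intervals.
With no interference, expected double-crossover frequency = 0.142 × 0.175 = 0.02485.
Expected number = 0.02485 × 800 = 19.88 ≈ 20.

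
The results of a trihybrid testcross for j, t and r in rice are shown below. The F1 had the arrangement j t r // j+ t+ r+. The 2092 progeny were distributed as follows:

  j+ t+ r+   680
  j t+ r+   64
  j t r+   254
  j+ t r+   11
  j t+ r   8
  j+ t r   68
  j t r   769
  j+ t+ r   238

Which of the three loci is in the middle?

The two rarest classes, j t+ r and j+ t r+, are the double crossovers. Comparing them with the parentals, only the t allele has switched, so t is the middle locus and the order is j – t – r.

t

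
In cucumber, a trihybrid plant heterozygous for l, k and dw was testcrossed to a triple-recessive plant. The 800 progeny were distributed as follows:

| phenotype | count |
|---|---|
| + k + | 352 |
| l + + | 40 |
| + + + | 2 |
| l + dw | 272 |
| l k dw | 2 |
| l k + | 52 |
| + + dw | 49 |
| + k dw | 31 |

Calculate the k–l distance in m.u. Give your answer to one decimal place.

13.1 m.u.

The two most frequent reciprocal classes, + k + and l + dw, are the parental types, so the F1 was + k + / l + dw.
The two rarest classes, + + + and l k dw, are the double crossovers. Comparing them with the parentals, only the k allele has switched, so k is the middle locus and the order is l – k – dw.
Crossovers in the l–k interval produce the single-crossover classes l k + and + + dw (52 + 49 = 101) plus the double crossovers (4).
RF(l–k) = (101 + 4) / 800 = 105/800 = 0.1313 → 13.1 m.u.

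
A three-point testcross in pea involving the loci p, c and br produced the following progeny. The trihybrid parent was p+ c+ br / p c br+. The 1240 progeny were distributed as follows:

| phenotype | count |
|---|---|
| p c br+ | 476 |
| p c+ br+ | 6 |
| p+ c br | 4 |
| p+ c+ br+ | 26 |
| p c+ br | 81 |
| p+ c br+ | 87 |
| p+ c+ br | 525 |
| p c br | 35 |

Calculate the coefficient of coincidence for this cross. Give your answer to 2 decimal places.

0.98

The two rarest classes, p+ c br and p c+ br+, are the double crossovers. Comparing them with the parentals, only the c allele has switched, so c is the middle locus and the order is br – c – p.
br–c: (61 + 10)/1240 = 0.0573; c–p: (168 + 10)/1240 = 0.1435.
Expected DCO frequency = 0.0573 × 0.1435 ≈ 0.00822; observed = 10/1240 ≈ 0.00806.
Coefficient of coincidence = 0.00806/0.00822 ≈ 0.98.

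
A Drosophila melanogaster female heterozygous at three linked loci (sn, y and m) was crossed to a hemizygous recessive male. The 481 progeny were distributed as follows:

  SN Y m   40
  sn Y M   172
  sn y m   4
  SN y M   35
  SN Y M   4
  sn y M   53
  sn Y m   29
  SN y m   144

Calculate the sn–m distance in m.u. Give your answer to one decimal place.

15.0 m.u.

The two most frequent reciprocal classes, SN y m and sn Y M, are the parental types, so the F1 was SN y m / sn Y M.
The two rarest classes, sn y m and SN Y M, are the double crossovers. Comparing them with the parentals, only the sn allele has switched, so sn is the middle locus and the order is y – sn – m.
Crossovers in the sn–m interval produce the single-crossover classes SN y M and sn Y m (35 + 29 = 64) plus the double crossovers (8).
RF(sn–m) = (64 + 8) / 481 = 72/481 = 0.1497 → 15.0 m.u.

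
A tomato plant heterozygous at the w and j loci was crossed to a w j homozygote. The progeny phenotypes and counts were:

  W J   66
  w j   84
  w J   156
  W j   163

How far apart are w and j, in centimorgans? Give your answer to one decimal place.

32.0 centimorgans

The two most frequent classes, W j (163) and w J (156), are the parental types, so the F1 was W j / w J.
The recombinant classes are W J and w j: 66 + 84 = 150.
Recombination frequency = 150/469 = 0.3198 ≈ 32.0%, i.e. 32.0 centimorgans.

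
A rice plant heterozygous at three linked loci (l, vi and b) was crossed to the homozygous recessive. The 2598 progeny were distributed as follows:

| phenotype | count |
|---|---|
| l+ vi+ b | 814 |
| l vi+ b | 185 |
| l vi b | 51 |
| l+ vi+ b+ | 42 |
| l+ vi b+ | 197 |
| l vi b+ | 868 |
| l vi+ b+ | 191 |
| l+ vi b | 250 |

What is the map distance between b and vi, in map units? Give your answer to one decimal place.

The two most frequent reciprocal classes, l+ vi+ b and l vi b+, are the parental types, so the F1 was l+ vi+ b / l vi b+.
The two rarest classes, l+ vi+ b+ and l vi b, are the double crossovers. Comparing them with the parentals, only the b allele has switched, so b is the middle locus and the order is l – b – vi.
Crossovers in the b–vi interval produce the single-crossover classes l+ vi b and l vi+ b+ (250 + 191 = 441) plus the double crossovers (93).
RF(b–vi) = (441 + 93) / 2598 = 534/2598 = 0.2055 → 20.6 map units.

20.6 map units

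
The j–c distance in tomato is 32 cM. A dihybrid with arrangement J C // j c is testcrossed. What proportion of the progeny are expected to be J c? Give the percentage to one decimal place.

A map distance of 32 cM corresponds to a recombination frequency of 0.320.
The F1 is J C / j c, so J c is a recombinant gamete class with expected frequency r/2 = 0.320/2 = 0.1600.
That is 0.1600 = 16.0% of the progeny.

16.0%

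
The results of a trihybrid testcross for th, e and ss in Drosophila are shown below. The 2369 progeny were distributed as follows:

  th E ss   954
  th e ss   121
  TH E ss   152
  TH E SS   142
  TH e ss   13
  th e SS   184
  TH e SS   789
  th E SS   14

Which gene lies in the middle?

ss

The two most frequent reciprocal classes, TH e SS and th E ss, are the parental types, so the F1 was TH e SS / th E ss.
The two rarest classes, TH e ss and th E SS, are the double crossovers. Comparing them with the parentals, only the ss allele has switched, so ss is the middle locus and the order is th – ss – e.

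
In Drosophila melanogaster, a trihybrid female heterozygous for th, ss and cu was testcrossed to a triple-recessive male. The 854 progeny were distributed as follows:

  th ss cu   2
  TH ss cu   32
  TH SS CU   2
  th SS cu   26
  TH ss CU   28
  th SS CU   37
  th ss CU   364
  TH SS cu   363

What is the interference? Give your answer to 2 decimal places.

The two most frequent reciprocal classes, TH SS cu and th ss CU, are the parental types, so the F1 was TH SS cu / th ss CU.
The two rarest classes, TH SS CU and th ss cu, are the double crossovers. Comparing them with the parentals, only the cu allele has switched, so cu is the middle locus and the order is ss – cu – th.
ss–cu: (69 + 4)/854 = 0.0855; cu–th: (54 + 4)/854 = 0.0679.
Expected DCO frequency = 0.0855 × 0.0679 ≈ 0.00581; observed = 4/854 ≈ 0.00468.
Coefficient of coincidence = 0.00468/0.00581 ≈ 0.81; interference = 1 − 0.81 = 0.19.

0.19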